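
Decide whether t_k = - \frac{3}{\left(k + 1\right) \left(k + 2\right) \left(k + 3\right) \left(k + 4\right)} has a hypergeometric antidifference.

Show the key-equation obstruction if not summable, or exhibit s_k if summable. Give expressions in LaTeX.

Ratio r(k) = (k + 1)/(k + 5).
Normal form (A,B,C) = (k + 1, k + 5, 1).
Set up (k + 1)·f(k+1) − (k + 4)·f(k) − (1) = 0.
From deg A=1, deg B=1, deg C=0: d=3.
Coefficient equations give f(k) = k*(k**2 + 6*k + 11)/18.
R(k) = B(k−1)·f(k)/C(k) = k*(k + 4)*(k**2 + 6*k + 11)/18; s_k = R·t_k = k*(-k**2 - 6*k - 11)/(6*(k + 1)*(k + 2)*(k + 3)).
s_(k+1) − s_k = -3/(k**4 + 10*k**3 + 35*k**2 + 50*k + 24) = t_k.

Yes. s_k = \frac{k \left(- k^{2} - 6 k - 11\right)}{6 \left(k + 1\right) \left(k + 2\right) \left(k + 3\right)}.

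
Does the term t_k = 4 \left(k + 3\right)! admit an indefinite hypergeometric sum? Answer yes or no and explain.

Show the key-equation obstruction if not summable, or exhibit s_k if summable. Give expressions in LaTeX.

Step 1: r(k) = k + 4.
Gosper form: A/B · C(k+1)/C(k) with A=k + 4, B=1, C=1.
Need (k + 4)·f(k+1) − (1)·f(k) = 1.
From deg A=1, deg B=0, deg C=0: d=-1.
Negative degree bound (-1): no f exists, t_k not Gosper-summable.

No; the degree bound rules out any f.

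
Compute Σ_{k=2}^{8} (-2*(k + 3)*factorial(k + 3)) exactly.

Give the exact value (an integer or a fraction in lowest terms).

Σ = -958002960

Compute t_(k+1)/t_k: get (k + 4)**2/(k + 3).
So A=k + 4 and B=1, with C=k + 3.
Solve (k + 4)·f(k+1) − (1)·f(k) = k + 3.
Bound: deg f ≤ 0.
Solve for f: f(k) = 1 (degree 0 ≤ 0).
Then R = B(k−1)f/C = 1/(k + 3), so s_k = R(k)·t_k = -2*factorial(k + 3).
Verify: -2*(k + 3)*factorial(k + 3) matches t_k.
Σ_(k=2)^(8) t_k = s_(9) − s_(2) = -958003200 − (-240) = -958002960.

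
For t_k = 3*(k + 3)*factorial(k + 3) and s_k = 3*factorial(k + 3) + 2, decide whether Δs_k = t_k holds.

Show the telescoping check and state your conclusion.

valid; difference matches t_k

s_(k+1) = 3*factorial(k + 4) + 2
s_(k+1) − s_k = 3*(k + 3)*factorial(k + 3)
(s_(k+1) − s_k) − t_k = 0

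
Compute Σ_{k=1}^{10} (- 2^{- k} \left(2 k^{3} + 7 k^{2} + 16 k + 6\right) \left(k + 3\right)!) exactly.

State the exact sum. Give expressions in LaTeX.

Σ = -19751331552

Ratio r(k) = (2*k**4 + 21*k**3 + 88*k**2 + 175*k + 124)/(2*(2*k**3 + 7*k**2 + 16*k + 6)).
Gosper form: A/B · C(k+1)/C(k) with A=k/2 + 2, B=1, C=k**3 + 7*k**2/2 + 8*k + 3.
Key eq: (k/2 + 2)·f(k+1) = (1)·f(k) + (k**3 + 7*k**2/2 + 8*k + 3).
Degrees (1,0,3) ⇒ d ≤ 2.
Match coefficients ⇒ f(k) = 2*k**2 - k + 1.
Then R = B(k−1)f/C = 2*(2*k**2 - k + 1)/(2*k**3 + 7*k**2 + 16*k + 6), so s_k = R(k)·t_k = -2**(1 - k)*(2*k**2 - k + 1)*factorial(k + 3).
Verify: -(2*k**3 + 7*k**2 + 16*k + 6)*factorial(k + 3)/2**k matches t_k.
Σ_(k=1)^(10) t_k = s_(11) − s_(1) = -19751331600 − (-48) = -19751331552.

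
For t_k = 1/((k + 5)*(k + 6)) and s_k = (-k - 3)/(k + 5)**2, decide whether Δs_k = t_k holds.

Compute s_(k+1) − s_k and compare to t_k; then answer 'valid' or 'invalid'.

s_(k+1) = (-k - 4)/(k + 6)**2
s_(k+1) − s_k = (k**2 + 7*k + 8)/(k**4 + 22*k**3 + 181*k**2 + 660*k + 900)
(s_(k+1) − s_k) − t_k = 2*(-2*k - 11)/(k**4 + 22*k**3 + 181*k**2 + 660*k + 900)

Invalid: residual 2*(-2*k - 11)/(k**4 + 22*k**3 + 181*k**2 + 660*k + 900) ≠ 0.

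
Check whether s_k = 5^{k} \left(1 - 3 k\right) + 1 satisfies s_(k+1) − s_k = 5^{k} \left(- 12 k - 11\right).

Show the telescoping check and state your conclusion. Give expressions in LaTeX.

Valid — Δs_k = t_k.

s_(k+1) = -5*5**k*(3*k + 2) + 1
s_(k+1) − s_k = 5**k*(-12*k - 11)
(s_(k+1) − s_k) − t_k = 0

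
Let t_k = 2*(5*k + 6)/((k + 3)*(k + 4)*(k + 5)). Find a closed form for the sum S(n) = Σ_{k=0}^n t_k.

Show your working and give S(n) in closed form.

Compute t_(k+1)/t_k: get (k + 3)*(5*k + 11)/((k + 6)*(5*k + 6)).
Factor: A=k + 3; B=k + 6; C=k + 6/5.
Set up (k + 3)·f(k+1) − (k + 5)·f(k) − (k + 6/5) = 0.
Bound: deg f ≤ 2.
Match coefficients ⇒ f(k) = k*(7*k + 9)/40.
Then R = B(k−1)f/C = k*(k + 5)*(7*k + 9)/(8*(5*k + 6)), so s_k = R(k)·t_k = k*(7*k + 9)/(4*(k + 3)*(k + 4)).
Check: Δs_k = 2*(5*k + 6)/(k**3 + 12*k**2 + 47*k + 60). ✓
Evaluate: s_(n+1) = (7*n**2 + 23*n + 16)/(4*(n**2 + 9*n + 20)); subtract s_(0) = 0 ⇒ S(n) = (7*n**2 + 23*n + 16)/(4*(n**2 + 9*n + 20)).

S(n) = (7*n**2 + 23*n + 16)/(4*(n**2 + 9*n + 20))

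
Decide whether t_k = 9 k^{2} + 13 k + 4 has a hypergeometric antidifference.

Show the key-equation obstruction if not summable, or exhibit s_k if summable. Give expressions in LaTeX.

Ratio r(k) = (9*k**2 + 31*k + 26)/(9*k**2 + 13*k + 4).
Factor: A=1; B=1; C=k**2 + 13*k/9 + 4/9.
Set up (1)·f(k+1) − (1)·f(k) − (k**2 + 13*k/9 + 4/9) = 0.
deg f ≤ 3 (via 0,0,2).
Coefficient equations give f(k) = k*(k + 1)*(3*k - 1)/9.
Then R = B(k−1)f/C = k*(3*k - 1)/(9*k + 4), so s_k = R(k)·t_k = k*(3*k**2 + 2*k - 1).
Check: Δs_k = 9*k**2 + 13*k + 4. ✓

Yes. s_k = k \left(3 k^{2} + 2 k - 1\right).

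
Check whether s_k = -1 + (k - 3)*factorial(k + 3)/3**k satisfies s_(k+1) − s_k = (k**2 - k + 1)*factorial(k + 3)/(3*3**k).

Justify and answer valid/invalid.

s_(k+1) = 3**(-k - 1)*(k - 2)*factorial(k + 4) - 1
s_(k+1) − s_k = (k**2 - k + 1)*factorial(k + 3)/(3*3**k)
(s_(k+1) − s_k) − t_k = 0

Valid — Δs_k = t_k.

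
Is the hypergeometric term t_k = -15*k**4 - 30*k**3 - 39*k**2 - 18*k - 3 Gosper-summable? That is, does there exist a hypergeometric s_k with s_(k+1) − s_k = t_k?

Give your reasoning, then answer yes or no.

Yes. s_k = 3*k**2*(-k**3 - k + 1).

t_(k+1)/t_k = (5*k**4 + 30*k**3 + 73*k**2 + 82*k + 35)/(5*k**4 + 10*k**3 + 13*k**2 + 6*k + 1).
Factor: A=1; B=1; C=k**4 + 2*k**3 + 13*k**2/5 + 6*k/5 + 1/5.
Solve (1)·f(k+1) − (1)·f(k) = k**4 + 2*k**3 + 13*k**2/5 + 6*k/5 + 1/5.
From deg A=0, deg B=0, deg C=4: d=5.
Solving with deg f ≤ 5: f(k) = k**2*(k**3 + k - 1)/5.
So s_k = (B(k−1)f/C)·t_k = (k**2*(k**3 + k - 1)/(5*k**4 + 10*k**3 + 13*k**2 + 6*k + 1))·t_k = 3*k**2*(-k**3 - k + 1).
s_(k+1) − s_k = -15*k**4 - 30*k**3 - 39*k**2 - 18*k - 3 = t_k.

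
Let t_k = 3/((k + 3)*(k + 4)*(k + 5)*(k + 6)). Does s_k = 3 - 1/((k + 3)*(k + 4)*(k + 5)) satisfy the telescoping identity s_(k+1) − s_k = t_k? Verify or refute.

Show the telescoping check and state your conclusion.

s_(k+1) = 3 - 1/((k + 4)*(k + 5)*(k + 6))
s_(k+1) − s_k = 3/((k + 3)*(k + 4)*(k + 5)*(k + 6))
(s_(k+1) − s_k) − t_k = 0

Valid: the claim telescopes to t_k.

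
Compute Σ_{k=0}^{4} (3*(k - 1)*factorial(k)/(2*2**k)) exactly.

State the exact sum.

Σ = 33/4

r(k) = k*(k + 1)/(2*(k - 1)) after simplifying.
So A=k/2 + 1/2 and B=1, with C=k - 1.
Key eq: (k/2 + 1/2)·f(k+1) = (1)·f(k) + (k - 1).
Bound: deg f ≤ 0.
Coefficient equations give f(k) = 2.
R(k) = B(k−1)·f(k)/C(k) = 2/(k - 1); s_k = R·t_k = 3*factorial(k)/2**k.
Δs = 3*(k - 1)*factorial(k)/(2*2**k), as required.
Evaluate s at k=5 and k=0: 45/4 and 3; difference 33/4.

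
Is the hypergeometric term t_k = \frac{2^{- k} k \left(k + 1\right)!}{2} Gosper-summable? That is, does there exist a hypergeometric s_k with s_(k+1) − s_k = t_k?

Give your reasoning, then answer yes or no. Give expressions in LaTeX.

The ratio is (k + 1)*(k + 2)/(2*k).
A = k/2 + 1, B = 1, C = k.
Solve (k/2 + 1)·f(k+1) − (1)·f(k) = k.
d = 0 from the (1,0,1) case.
Match coefficients ⇒ f(k) = 2.
R(k) = B(k−1)·f(k)/C(k) = 2/k; s_k = R·t_k = factorial(k + 1)/2**k.
Check: Δs_k = k*factorial(k + 1)/(2*2**k). ✓

Yes. s_k = 2^{- k} \left(k + 1\right)!.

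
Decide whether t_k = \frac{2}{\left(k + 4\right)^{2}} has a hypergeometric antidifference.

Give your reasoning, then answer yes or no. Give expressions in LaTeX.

No — key equation has no polynomial f.

t_(k+1)/t_k = (k + 4)**2/(k + 5)**2.
So A=k**2 + 8*k + 16 and B=k**2 + 10*k + 25, with C=1.
Need (k**2 + 8*k + 16)·f(k+1) − (k**2 + 8*k + 16)·f(k) = 1.
d = 0 from the (2,2,0) case.
Generic f = c0 gives residual -1; -1 = 0 cannot hold, so t_k is not Gosper-summable.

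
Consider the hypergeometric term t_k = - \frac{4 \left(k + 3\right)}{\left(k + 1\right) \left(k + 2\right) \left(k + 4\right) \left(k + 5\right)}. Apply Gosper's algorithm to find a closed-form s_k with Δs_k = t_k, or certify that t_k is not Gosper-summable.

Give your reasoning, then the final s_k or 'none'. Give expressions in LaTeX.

s_k = \frac{k \left(- k - 5\right)}{2 \left(k^{2} + 5 k + 4\right)}

Compute t_(k+1)/t_k: get (k + 1)*(k + 4)**2/((k + 3)**2*(k + 6)).
Take A(k)=k + 1, B(k)=k + 6, C(k)=k**2 + 6*k + 9.
Need (k + 1)·f(k+1) − (k + 5)·f(k) = k**2 + 6*k + 9.
From deg A=1, deg B=1, deg C=2: d=4.
Coefficient equations give f(k) = k*(k + 2)*(k + 3)*(k + 5)/8.
So s_k = (B(k−1)f/C)·t_k = (k*(k + 2)*(k + 5)**2/(8*(k + 3)))·t_k = k*(-k - 5)/(2*(k**2 + 5*k + 4)).
s_(k+1) − s_k = 4*(-k - 3)/(k**4 + 12*k**3 + 49*k**2 + 78*k + 40) = t_k.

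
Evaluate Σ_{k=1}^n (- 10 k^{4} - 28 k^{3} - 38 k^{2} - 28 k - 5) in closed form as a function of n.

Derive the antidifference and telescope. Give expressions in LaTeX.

S(n) = n \left(- 2 n^{4} - 12 n^{3} - 30 n^{2} - 40 n - 25\right)

Compute t_(k+1)/t_k: get (10*k**4 + 68*k**3 + 182*k**2 + 228*k + 109)/(10*k**4 + 28*k**3 + 38*k**2 + 28*k + 5).
Factor: A=1; B=1; C=k**4 + 14*k**3/5 + 19*k**2/5 + 14*k/5 + 1/2.
f must satisfy (1)·f(k+1) − (1)·f(k) = k**4 + 14*k**3/5 + 19*k**2/5 + 14*k/5 + 1/2.
From deg A=0, deg B=0, deg C=4: d=5.
Solve for f: f(k) = k*(2*k**4 + 2*k**3 + 2*k**2 + 2*k - 3)/10 (degree 5 ≤ 5).
Get s_k = R·t_k = k*(-2*k**4 - 2*k**3 - 2*k**2 - 2*k + 3) with R(k) = B(k−1)f(k)/C(k) = k*(2*k**4 + 2*k**3 + 2*k**2 + 2*k - 3)/(10*k**4 + 28*k**3 + 38*k**2 + 28*k + 5).
s_(k+1) − s_k = -10*k**4 - 28*k**3 - 38*k**2 - 28*k - 5 = t_k.
Telescope: S(n) = s_(n+1) − s_(1) = -2*n**5 - 12*n**4 - 30*n**3 - 40*n**2 - 25*n - 5 − (-5) = n*(-2*n**4 - 12*n**3 - 30*n**2 - 40*n - 25).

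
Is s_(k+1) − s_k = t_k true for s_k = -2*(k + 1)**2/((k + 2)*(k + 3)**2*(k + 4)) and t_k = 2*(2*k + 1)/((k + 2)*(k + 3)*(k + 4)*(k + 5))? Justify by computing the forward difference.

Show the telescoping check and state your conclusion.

s_(k+1) = -2*(k + 2)**2/((k + 3)*(k + 4)**2*(k + 5))
s_(k+1) − s_k = 2*(2*k**3 + 9*k**2 + 5*k - 4)/(k**6 + 21*k**5 + 181*k**4 + 819*k**3 + 2050*k**2 + 2688*k + 1440)
(s_(k+1) − s_k) − t_k = 4*(-3*k**2 - 13*k - 8)/(k**6 + 21*k**5 + 181*k**4 + 819*k**3 + 2050*k**2 + 2688*k + 1440)

Invalid: residual 4*(-3*k**2 - 13*k - 8)/(k**6 + 21*k**5 + 181*k**4 + 819*k**3 + 2050*k**2 + 2688*k + 1440) ≠ 0.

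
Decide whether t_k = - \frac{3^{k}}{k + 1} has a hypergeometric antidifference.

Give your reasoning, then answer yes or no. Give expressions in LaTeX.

Ratio r(k) = 3*(k + 1)/(k + 2).
Factor: A=3*k + 3; B=k + 2; C=1.
Need (3*k + 3)·f(k+1) − (k + 1)·f(k) = 1.
From deg A=1, deg B=1, deg C=0: d=-1.
d = -1 < 0 ⇒ no nonzero polynomial f; not summable.

No; the degree bound rules out any f.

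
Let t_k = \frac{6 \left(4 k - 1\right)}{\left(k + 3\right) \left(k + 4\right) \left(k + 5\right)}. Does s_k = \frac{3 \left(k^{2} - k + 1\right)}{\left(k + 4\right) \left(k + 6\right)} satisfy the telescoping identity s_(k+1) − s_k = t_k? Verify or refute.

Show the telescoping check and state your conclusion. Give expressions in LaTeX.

s_(k+1) = 3*(-k + (k + 1)**2)/((k + 5)*(k + 7))
s_(k+1) − s_k = 3*(11*k**2 + 57*k - 11)/(k**4 + 22*k**3 + 179*k**2 + 638*k + 840)
(s_(k+1) − s_k) − t_k = 9*(k**3 - 4*k**2 - 50*k + 17)/(k**5 + 25*k**4 + 245*k**3 + 1175*k**2 + 2754*k + 2520)

Invalid: residual \frac{9 \left(k^{3} - 4 k^{2} - 50 k + 17\right)}{k^{5} + 25 k^{4} + 245 k^{3} + 1175 k^{2} + 2754 k + 2520} ≠ 0.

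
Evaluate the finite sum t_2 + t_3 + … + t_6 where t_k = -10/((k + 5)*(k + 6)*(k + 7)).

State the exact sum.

r(k) = (k + 5)/(k + 8) after simplifying.
Factor: A=k + 5; B=k + 8; C=1.
Need (k + 5)·f(k+1) − (k + 7)·f(k) = 1.
Bound: deg f ≤ 2.
Coefficient equations give f(k) = k*(k + 11)/60.
Get s_k = R·t_k = k*(-k - 11)/(6*(k + 5)*(k + 6)) with R(k) = B(k−1)f(k)/C(k) = k*(k + 7)*(k + 11)/60.
Verify: -10/(k**3 + 18*k**2 + 107*k + 210) matches t_k.
Σ_(k=2)^(6) t_k = s_(7) − s_(2) = -7/52 − (-13/168) = -125/2184.

Σ = -125/2184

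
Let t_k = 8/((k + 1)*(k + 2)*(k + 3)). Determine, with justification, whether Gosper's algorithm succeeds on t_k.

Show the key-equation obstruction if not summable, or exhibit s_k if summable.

Yes. s_k = 2*k*(k + 3)/((k + 1)*(k + 2)).

Ratio r(k) = (k + 1)/(k + 4).
So A=k + 1 and B=k + 4, with C=1.
Set up (k + 1)·f(k+1) − (k + 3)·f(k) − (1) = 0.
Bound: deg f ≤ 2.
Solve for f: f(k) = k*(k + 3)/4 (degree 2 ≤ 2).
R(k) = B(k−1)·f(k)/C(k) = k*(k + 3)**2/4; s_k = R·t_k = 2*k*(k + 3)/((k + 1)*(k + 2)).
Check: Δs_k = 8/(k**3 + 6*k**2 + 11*k + 6). ✓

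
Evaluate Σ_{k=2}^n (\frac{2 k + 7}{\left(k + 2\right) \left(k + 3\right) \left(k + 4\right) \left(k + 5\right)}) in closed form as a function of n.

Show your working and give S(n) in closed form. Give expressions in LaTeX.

Compute t_(k+1)/t_k: get (k + 2)*(2*k + 9)/((k + 6)*(2*k + 7)).
Factor: A=k + 2; B=k + 6; C=k + 7/2.
Need (k + 2)·f(k+1) − (k + 5)·f(k) = k + 7/2.
d = 3 from the (1,1,1) case.
Solve for f: f(k) = k*(k + 3)*(k + 6)/16 (degree 3 ≤ 3).
So s_k = (B(k−1)f/C)·t_k = (k*(k + 3)*(k + 5)*(k + 6)/(8*(2*k + 7)))·t_k = k*(k + 6)/(8*(k**2 + 6*k + 8)).
Check: Δs_k = (2*k + 7)/(k**4 + 14*k**3 + 71*k**2 + 154*k + 120). ✓
Telescope: S(n) = s_(n+1) − s_(2) = (n**2 + 8*n + 7)/(8*(n**2 + 8*n + 15)) − (1/12) = (n**2 + 8*n - 9)/(24*(n**2 + 8*n + 15)).

S(n) = \frac{n^{2} + 8 n - 9}{24 \left(n^{2} + 8 n + 15\right)}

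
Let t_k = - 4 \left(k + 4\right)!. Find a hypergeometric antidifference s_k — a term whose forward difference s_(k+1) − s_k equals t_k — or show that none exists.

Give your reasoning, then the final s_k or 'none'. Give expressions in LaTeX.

none (Gosper's algorithm certifies no s_k)

The ratio is k + 5.
Take A(k)=k + 5, B(k)=1, C(k)=1.
Solve (k + 5)·f(k+1) − (1)·f(k) = 1.
Degrees (1,0,0) ⇒ d ≤ -1.
d = -1 < 0 ⇒ no nonzero polynomial f; not summable.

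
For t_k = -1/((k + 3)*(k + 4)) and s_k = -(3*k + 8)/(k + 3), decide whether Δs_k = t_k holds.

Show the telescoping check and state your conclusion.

s_(k+1) = (-3*k - 11)/(k + 4)
s_(k+1) − s_k = -1/(k**2 + 7*k + 12)
(s_(k+1) − s_k) − t_k = 0

valid (s_(k+1) − s_k reduces to t_k)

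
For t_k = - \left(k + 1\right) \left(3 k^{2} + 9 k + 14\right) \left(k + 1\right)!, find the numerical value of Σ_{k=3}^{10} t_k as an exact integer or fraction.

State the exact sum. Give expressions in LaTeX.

t_(k+1)/t_k = (k + 2)**2*(9*k + 3*(k + 1)**2 + 23)/((k + 1)*(3*k**2 + 9*k + 14)).
Gosper form: A/B · C(k+1)/C(k) with A=k + 2, B=1, C=k**3 + 4*k**2 + 23*k/3 + 14/3.
Solve (k + 2)·f(k+1) − (1)·f(k) = k**3 + 4*k**2 + 23*k/3 + 14/3.
Bound: deg f ≤ 2.
Solving with deg f ≤ 2: f(k) = (3*k**2 + 3*k + 2)/3.
Then R = B(k−1)f/C = (3*k**2 + 3*k + 2)/((k + 1)*(3*k**2 + 9*k + 14)), so s_k = R(k)·t_k = -(3*k**2 + 3*k + 2)*factorial(k + 1).
Verify: -(k + 1)*(3*k**2 + 9*k + 14)*factorial(k + 1) matches t_k.
Σ_(k=3)^(10) t_k = s_(11) − s_(3) = -190642636800 − (-912) = -190642635888.

Σ = -190642635888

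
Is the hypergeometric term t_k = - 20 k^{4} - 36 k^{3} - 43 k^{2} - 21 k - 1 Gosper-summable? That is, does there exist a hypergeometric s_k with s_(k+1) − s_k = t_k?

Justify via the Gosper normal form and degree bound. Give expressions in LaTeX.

Compute t_(k+1)/t_k: get (20*k**4 + 116*k**3 + 271*k**2 + 295*k + 121)/(20*k**4 + 36*k**3 + 43*k**2 + 21*k + 1).
So A=1 and B=1, with C=k**4 + 9*k**3/5 + 43*k**2/20 + 21*k/20 + 1/20.
Set up (1)·f(k+1) − (1)·f(k) − (k**4 + 9*k**3/5 + 43*k**2/20 + 21*k/20 + 1/20) = 0.
Degrees (0,0,4) ⇒ d ≤ 5.
Solve for f: f(k) = k*(4*k**4 - k**3 + 3*k**2 - 2*k - 3)/20 (degree 5 ≤ 5).
R(k) = B(k−1)·f(k)/C(k) = k*(4*k**4 - k**3 + 3*k**2 - 2*k - 3)/(20*k**4 + 36*k**3 + 43*k**2 + 21*k + 1); s_k = R·t_k = k*(-4*k**4 + k**3 - 3*k**2 + 2*k + 3).
Check: Δs_k = -20*k**4 - 36*k**3 - 43*k**2 - 21*k - 1. ✓

Yes. s_k = k \left(- 4 k^{4} + k^{3} - 3 k^{2} + 2 k + 3\right).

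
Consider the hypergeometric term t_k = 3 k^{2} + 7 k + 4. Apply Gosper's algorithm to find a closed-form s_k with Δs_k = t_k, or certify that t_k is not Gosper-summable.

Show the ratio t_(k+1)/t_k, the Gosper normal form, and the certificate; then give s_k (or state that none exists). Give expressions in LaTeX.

s_k = k \left(k^{2} + 2 k + 1\right)

r(k) = (3*k**2 + 13*k + 14)/(3*k**2 + 7*k + 4) after simplifying.
Gosper form: A/B · C(k+1)/C(k) with A=1, B=1, C=k**2 + 7*k/3 + 4/3.
f must satisfy (1)·f(k+1) − (1)·f(k) = k**2 + 7*k/3 + 4/3.
Bound: deg f ≤ 3.
A polynomial solution: f(k) = k*(k + 1)**2/3.
Certificate R = B(k−1)f/C = k*(k + 1)/(3*k + 4) gives s_k = k*(k**2 + 2*k + 1).
Check: Δs_k = 3*k**2 + 7*k + 4. ✓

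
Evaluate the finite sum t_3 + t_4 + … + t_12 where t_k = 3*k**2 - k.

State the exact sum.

Compute t_(k+1)/t_k: get (-k + 3*(k + 1)**2 - 1)/(k*(3*k - 1)).
A = 1, B = 1, C = k**2 - k/3.
Key eq: (1)·f(k+1) = (1)·f(k) + (k**2 - k/3).
deg f ≤ 3 (via 0,0,2).
A polynomial solution: f(k) = k*(k - 1)**2/3.
Then R = B(k−1)f/C = (k - 1)**2/(3*k - 1), so s_k = R(k)·t_k = k*(k**2 - 2*k + 1).
Δs = k*(3*k - 1), as required.
Σ_(k=3)^(12) t_k = s_(13) − s_(3) = 1872 − (12) = 1860.

Σ = 1860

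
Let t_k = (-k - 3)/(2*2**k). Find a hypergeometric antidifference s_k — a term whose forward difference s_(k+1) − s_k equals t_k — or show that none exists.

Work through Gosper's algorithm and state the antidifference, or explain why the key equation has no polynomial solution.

Ratio r(k) = (k + 4)/(2*(k + 3)).
A = 1/2, B = 1, C = k + 3.
Solve (1/2)·f(k+1) − (1)·f(k) = k + 3.
deg f ≤ 1 (via 0,0,1).
Coefficient equations give f(k) = -2*(k + 4).
Certificate R = B(k−1)f/C = -2*(k + 4)/(k + 3) gives s_k = (k + 4)/2**k.
Δs = (-k - 3)/(2*2**k), as required.

s_k = (k + 4)/2**k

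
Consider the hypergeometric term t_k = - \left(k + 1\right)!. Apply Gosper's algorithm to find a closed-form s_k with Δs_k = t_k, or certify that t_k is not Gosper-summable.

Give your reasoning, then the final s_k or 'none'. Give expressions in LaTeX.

Ratio r(k) = k + 2.
Take A(k)=k + 2, B(k)=1, C(k)=1.
Need (k + 2)·f(k+1) − (1)·f(k) = 1.
d = -1 from the (1,0,0) case.
deg f ≤ -1 is impossible — no certificate.

no hypergeometric antidifference exists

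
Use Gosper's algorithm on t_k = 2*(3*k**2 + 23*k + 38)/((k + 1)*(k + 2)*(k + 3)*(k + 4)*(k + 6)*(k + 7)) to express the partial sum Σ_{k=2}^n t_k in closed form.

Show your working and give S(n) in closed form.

S(n) = (n**3 + 13*n**2 + 50*n - 64)/(60*(n**3 + 13*n**2 + 50*n + 56))

Compute t_(k+1)/t_k: get (k + 1)*(k + 6)*(23*k + 3*(k + 1)**2 + 61)/((k + 5)*(k + 8)*(3*k**2 + 23*k + 38)).
Factor: A=k + 1; B=k + 8; C=k**3 + 38*k**2/3 + 51*k + 190/3.
Solve (k + 1)·f(k+1) − (k + 7)·f(k) = k**3 + 38*k**2/3 + 51*k + 190/3.
From deg A=1, deg B=1, deg C=3: d=6.
Coefficient equations give f(k) = k*(k + 2)*(k + 4)*(k + 5)*(k**2 + 10*k + 27)/54.
R(k) = B(k−1)·f(k)/C(k) = k*(k + 2)*(k + 4)*(k + 7)*(k**2 + 10*k + 27)/(18*(3*k**2 + 23*k + 38)); s_k = R·t_k = k*(k**2 + 10*k + 27)/(9*(k**3 + 10*k**2 + 27*k + 18)).
Verify: 2*(3*k**2 + 23*k + 38)/(k**6 + 23*k**5 + 207*k**4 + 925*k**3 + 2144*k**2 + 2412*k + 1008) matches t_k.
Σ_(k=2)^n t_k = s_(n+1) − s_(2) = ((n**3 + 13*n**2 + 50*n + 38)/(9*(n**3 + 13*n**2 + 50*n + 56))) − (17/180), i.e. (n**3 + 13*n**2 + 50*n - 64)/(60*(n**3 + 13*n**2 + 50*n + 56)).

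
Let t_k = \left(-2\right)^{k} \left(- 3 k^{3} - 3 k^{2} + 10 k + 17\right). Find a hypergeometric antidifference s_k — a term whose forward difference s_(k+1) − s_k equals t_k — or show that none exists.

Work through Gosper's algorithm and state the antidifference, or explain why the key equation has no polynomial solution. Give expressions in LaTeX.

s_k = \left(-2\right)^{k} \left(k^{3} - k^{2} - 4 k - 3\right)

Compute t_(k+1)/t_k: get 2*(-3*k**3 - 12*k**2 - 5*k + 21)/(3*k**3 + 3*k**2 - 10*k - 17).
Gosper form: A/B · C(k+1)/C(k) with A=-2, B=1, C=k**3 + k**2 - 10*k/3 - 17/3.
Need (-2)·f(k+1) − (1)·f(k) = k**3 + k**2 - 10*k/3 - 17/3.
deg f ≤ 3 (via 0,0,3).
Solve for f: f(k) = -(k**3 - k**2 - 4*k - 3)/3 (degree 3 ≤ 3).
So s_k = (B(k−1)f/C)·t_k = (-(k**3 - k**2 - 4*k - 3)/(3*k**3 + 3*k**2 - 10*k - 17))·t_k = (-2)**k*(k**3 - k**2 - 4*k - 3).
Check: Δs_k = (-2)**k*(-3*k**3 - 3*k**2 + 10*k + 17). ✓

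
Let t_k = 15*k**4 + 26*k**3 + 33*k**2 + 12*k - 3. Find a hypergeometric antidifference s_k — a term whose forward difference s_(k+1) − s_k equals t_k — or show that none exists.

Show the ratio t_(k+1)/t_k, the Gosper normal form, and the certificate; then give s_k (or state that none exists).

Step 1: r(k) = (15*k**4 + 86*k**3 + 201*k**2 + 216*k + 83)/(15*k**4 + 26*k**3 + 33*k**2 + 12*k - 3).
Take A(k)=1, B(k)=1, C(k)=k**4 + 26*k**3/15 + 11*k**2/5 + 4*k/5 - 1/5.
Need (1)·f(k+1) − (1)·f(k) = k**4 + 26*k**3/15 + 11*k**2/5 + 4*k/5 - 1/5.
d = 5 from the (0,0,4) case.
Solving with deg f ≤ 5: f(k) = k*(3*k**4 - k**3 + 3*k**2 - 4*k - 4)/15.
R(k) = B(k−1)·f(k)/C(k) = k*(3*k**4 - k**3 + 3*k**2 - 4*k - 4)/(15*k**4 + 26*k**3 + 33*k**2 + 12*k - 3); s_k = R·t_k = k*(3*k**4 - k**3 + 3*k**2 - 4*k - 4).
Δs = 15*k**4 + 26*k**3 + 33*k**2 + 12*k - 3, as required.

s_k = k*(3*k**4 - k**3 + 3*k**2 - 4*k - 4)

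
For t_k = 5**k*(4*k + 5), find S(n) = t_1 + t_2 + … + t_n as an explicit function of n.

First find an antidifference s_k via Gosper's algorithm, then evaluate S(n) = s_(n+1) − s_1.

t_(k+1)/t_k = 5*(4*k + 9)/(4*k + 5).
A = 5, B = 1, C = k + 5/4.
Solve (5)·f(k+1) − (1)·f(k) = k + 5/4.
Bound: deg f ≤ 1.
Solve for f: f(k) = k/4 (degree 1 ≤ 1).
R(k) = B(k−1)·f(k)/C(k) = k/(4*k + 5); s_k = R·t_k = 5**k*k.
s_(k+1) − s_k = 5**k*(4*k + 5) = t_k.
Telescope: S(n) = s_(n+1) − s_(1) = 5**(n + 1)*(n + 1) − (5) = 5*5**n*n + 5*5**n - 5.

S(n) = 5*5**n*n + 5*5**n - 5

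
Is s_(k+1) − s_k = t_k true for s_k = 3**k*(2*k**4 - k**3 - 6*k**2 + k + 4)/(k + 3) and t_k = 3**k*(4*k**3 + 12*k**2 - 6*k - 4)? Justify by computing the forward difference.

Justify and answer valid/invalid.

Invalid: residual 3**k*(-8*k**4 - 44*k**3 - 66*k**2 + 38*k + 32)/(k**2 + 7*k + 12) ≠ 0.

s_(k+1) = 3**(k + 1)*k*(2*k**3 + 7*k**2 + 3*k - 6)/(k + 4)
s_(k+1) − s_k = 3**k*(4*k**5 + 32*k**4 + 82*k**3 + 32*k**2 - 62*k - 16)/(k**2 + 7*k + 12)
(s_(k+1) − s_k) − t_k = 3**k*(-8*k**4 - 44*k**3 - 66*k**2 + 38*k + 32)/(k**2 + 7*k + 12)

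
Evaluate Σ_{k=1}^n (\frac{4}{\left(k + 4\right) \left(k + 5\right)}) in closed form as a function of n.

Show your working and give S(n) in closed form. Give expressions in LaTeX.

S(n) = \frac{4 n}{5 \left(n + 5\right)}

Compute t_(k+1)/t_k: get (k + 4)/(k + 6).
Gosper form: A/B · C(k+1)/C(k) with A=k + 4, B=k + 6, C=1.
Need (k + 4)·f(k+1) − (k + 5)·f(k) = 1.
Bound: deg f ≤ 1.
Coefficient equations give f(k) = k/4.
R(k) = B(k−1)·f(k)/C(k) = k*(k + 5)/4; s_k = R·t_k = k/(k + 4).
Verify: 4/(k**2 + 9*k + 20) matches t_k.
Telescope: S(n) = s_(n+1) − s_(1) = (n + 1)/(n + 5) − (1/5) = 4*n/(5*(n + 5)).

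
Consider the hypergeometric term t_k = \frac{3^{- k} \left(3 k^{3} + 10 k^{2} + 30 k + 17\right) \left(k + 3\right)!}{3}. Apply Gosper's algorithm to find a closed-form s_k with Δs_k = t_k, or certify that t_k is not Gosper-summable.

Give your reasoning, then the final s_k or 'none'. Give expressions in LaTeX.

s_k = 3^{- k} \left(3 k^{2} + k + 1\right) \left(k + 3\right)!

The ratio is (3*k**4 + 31*k**3 + 135*k**2 + 296*k + 240)/(3*(3*k**3 + 10*k**2 + 30*k + 17)).
Take A(k)=k/3 + 4/3, B(k)=1, C(k)=k**3 + 10*k**2/3 + 10*k + 17/3.
Solve (k/3 + 4/3)·f(k+1) − (1)·f(k) = k**3 + 10*k**2/3 + 10*k + 17/3.
deg f ≤ 2 (via 1,0,3).
Solve for f: f(k) = 3*k**2 + k + 1 (degree 2 ≤ 2).
So s_k = (B(k−1)f/C)·t_k = (3*(3*k**2 + k + 1)/(3*k**3 + 10*k**2 + 30*k + 17))·t_k = (3*k**2 + k + 1)*factorial(k + 3)/3**k.
s_(k+1) − s_k = (3*k**3 + 10*k**2 + 30*k + 17)*factorial(k + 3)/(3*3**k) = t_k.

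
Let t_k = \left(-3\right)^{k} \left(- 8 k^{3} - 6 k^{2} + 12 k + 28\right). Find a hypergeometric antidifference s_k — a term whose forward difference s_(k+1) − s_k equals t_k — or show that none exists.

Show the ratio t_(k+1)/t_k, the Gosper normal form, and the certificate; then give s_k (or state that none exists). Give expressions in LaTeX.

s_k = \left(-3\right)^{k} \left(2 k^{3} - 3 k^{2} - 3 k - 4\right)

r(k) = 3*(-4*k**3 - 15*k**2 - 12*k + 13)/(4*k**3 + 3*k**2 - 6*k - 14) after simplifying.
A = -3, B = 1, C = k**3 + 3*k**2/4 - 3*k/2 - 7/2.
Set up (-3)·f(k+1) − (1)·f(k) − (k**3 + 3*k**2/4 - 3*k/2 - 7/2) = 0.
d = 3 from the (0,0,3) case.
Coefficient equations give f(k) = -(2*k**3 - 3*k**2 - 3*k - 4)/8.
Then R = B(k−1)f/C = -(2*k**3 - 3*k**2 - 3*k - 4)/(2*(4*k**3 + 3*k**2 - 6*k - 14)), so s_k = R(k)·t_k = (-3)**k*(2*k**3 - 3*k**2 - 3*k - 4).
s_(k+1) − s_k = (-3)**k*(-8*k**3 - 6*k**2 + 12*k + 28) = t_k.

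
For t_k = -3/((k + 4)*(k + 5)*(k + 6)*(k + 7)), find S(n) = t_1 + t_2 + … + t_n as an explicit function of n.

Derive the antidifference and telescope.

t_(k+1)/t_k = (k + 4)/(k + 8).
Normal form (A,B,C) = (k + 4, k + 8, 1).
Solve (k + 4)·f(k+1) − (k + 7)·f(k) = 1.
deg f ≤ 3 (via 1,1,0).
A polynomial solution: f(k) = k*(k**2 + 15*k + 74)/360.
Certificate R = B(k−1)f/C = k*(k + 7)*(k**2 + 15*k + 74)/360 gives s_k = k*(-k**2 - 15*k - 74)/(120*(k + 4)*(k + 5)*(k + 6)).
Check: Δs_k = -3/(k**4 + 22*k**3 + 179*k**2 + 638*k + 840). ✓
s_(n+1) = (-n**3 - 18*n**2 - 107*n - 90)/(120*(n**3 + 18*n**2 + 107*n + 210)) and s_(1) = -1/280, so S(n) = n*(-n**2 - 18*n - 107)/(210*(n**3 + 18*n**2 + 107*n + 210)).

S(n) = n*(-n**2 - 18*n - 107)/(210*(n**3 + 18*n**2 + 107*n + 210))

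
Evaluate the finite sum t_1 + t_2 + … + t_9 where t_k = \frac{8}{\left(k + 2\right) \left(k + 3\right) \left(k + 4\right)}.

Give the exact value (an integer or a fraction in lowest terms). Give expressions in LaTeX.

Σ = 4/13

r(k) = (k + 2)/(k + 5) after simplifying.
So A=k + 2 and B=k + 5, with C=1.
f must satisfy (k + 2)·f(k+1) − (k + 4)·f(k) = 1.
From deg A=1, deg B=1, deg C=0: d=2.
Match coefficients ⇒ f(k) = k*(k + 5)/12.
So s_k = (B(k−1)f/C)·t_k = (k*(k + 4)*(k + 5)/12)·t_k = 2*k*(k + 5)/(3*(k + 2)*(k + 3)).
s_(k+1) − s_k = 8/(k**3 + 9*k**2 + 26*k + 24) = t_k.
Telescoping: Σ = s_(10) − s_(1) = 25/39 − (1/3) = 4/13.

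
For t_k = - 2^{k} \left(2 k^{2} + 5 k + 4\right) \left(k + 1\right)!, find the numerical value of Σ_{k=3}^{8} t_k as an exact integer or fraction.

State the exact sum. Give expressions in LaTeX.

Step 1: r(k) = 2*(2*k**3 + 13*k**2 + 29*k + 22)/(2*k**2 + 5*k + 4).
Factor: A=2*k + 4; B=1; C=k**2 + 5*k/2 + 2.
Solve (2*k + 4)·f(k+1) − (1)·f(k) = k**2 + 5*k/2 + 2.
deg f ≤ 1 (via 1,0,2).
A polynomial solution: f(k) = k/2.
R(k) = B(k−1)·f(k)/C(k) = k/(2*k**2 + 5*k + 4); s_k = R·t_k = -2**k*k*factorial(k + 1).
s_(k+1) − s_k = -2**k*(2*k**2 + 5*k + 4)*factorial(k + 1) = t_k.
Sum = s_(9) − s_(3); s_(9) = -16721510400, s_(3) = -576 ⇒ -16721509824.

Σ = -16721509824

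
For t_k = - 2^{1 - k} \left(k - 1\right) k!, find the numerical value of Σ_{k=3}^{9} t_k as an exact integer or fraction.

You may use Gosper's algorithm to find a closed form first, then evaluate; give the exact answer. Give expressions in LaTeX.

Σ = -14172

Step 1: r(k) = k*(k + 1)/(2*(k - 1)).
Take A(k)=k/2 + 1/2, B(k)=1, C(k)=k - 1.
Need (k/2 + 1/2)·f(k+1) − (1)·f(k) = k - 1.
d = 0 from the (1,0,1) case.
Solve for f: f(k) = 2 (degree 0 ≤ 0).
Certificate R = B(k−1)f/C = 2/(k - 1) gives s_k = -2**(2 - k)*factorial(k).
Check: Δs_k = -2**(1 - k)*(k - 1)*factorial(k). ✓
Telescoping: Σ = s_(10) − s_(3) = -14175 − (-3) = -14172.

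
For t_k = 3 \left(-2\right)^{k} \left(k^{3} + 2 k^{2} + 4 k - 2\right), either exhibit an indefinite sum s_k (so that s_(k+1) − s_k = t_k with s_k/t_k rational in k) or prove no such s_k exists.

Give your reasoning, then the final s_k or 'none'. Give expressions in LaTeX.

s_k = \left(-2\right)^{k} \left(- k^{3} - 2 k + 4\right)

The ratio is 2*(-k**3 - 5*k**2 - 11*k - 5)/(k**3 + 2*k**2 + 4*k - 2).
So A=-2 and B=1, with C=k**3 + 2*k**2 + 4*k - 2.
Solve (-2)·f(k+1) − (1)·f(k) = k**3 + 2*k**2 + 4*k - 2.
Degrees (0,0,3) ⇒ d ≤ 3.
Coefficient equations give f(k) = -(k**3 + 2*k - 4)/3.
Then R = B(k−1)f/C = -(k**3 + 2*k - 4)/(3*(k**3 + 2*k**2 + 4*k - 2)), so s_k = R(k)·t_k = (-2)**k*(-k**3 - 2*k + 4).
Verify: (-2)**k*(k**3 + 6*k + 2*(k + 1)**3 - 8) matches t_k.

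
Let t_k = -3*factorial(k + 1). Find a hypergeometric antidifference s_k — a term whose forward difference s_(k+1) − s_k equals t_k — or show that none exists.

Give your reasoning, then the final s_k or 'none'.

Ratio r(k) = k + 2.
Take A(k)=k + 2, B(k)=1, C(k)=1.
Solve (k + 2)·f(k+1) − (1)·f(k) = 1.
d = -1 from the (1,0,0) case.
Negative degree bound (-1): no f exists, t_k not Gosper-summable.

none — t_k is not Gosper-summable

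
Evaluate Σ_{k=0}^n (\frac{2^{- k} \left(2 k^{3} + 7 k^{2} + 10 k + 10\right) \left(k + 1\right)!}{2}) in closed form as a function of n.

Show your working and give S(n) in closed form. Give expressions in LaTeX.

t_(k+1)/t_k = (2*k**4 + 17*k**3 + 56*k**2 + 89*k + 58)/(2*(2*k**3 + 7*k**2 + 10*k + 10)).
A = k/2 + 1, B = 1, C = k**3 + 7*k**2/2 + 5*k + 5.
Set up (k/2 + 1)·f(k+1) − (1)·f(k) − (k**3 + 7*k**2/2 + 5*k + 5) = 0.
Bound: deg f ≤ 2.
Coefficient equations give f(k) = 2*k**2 + 3*k - 3.
Then R = B(k−1)f/C = 2*(2*k**2 + 3*k - 3)/(2*k**3 + 7*k**2 + 10*k + 10), so s_k = R(k)·t_k = (2*k**2 + 3*k - 3)*factorial(k + 1)/2**k.
Verify: (2*k**3 + 7*k**2 + 10*k + 10)*factorial(k + 1)/(2*2**k) matches t_k.
Telescope: S(n) = s_(n+1) − s_(0) = 2**(-n - 1)*(2*n**2 + 7*n + 2)*factorial(n + 2) − (-3) = (6*2**n + 2*n**4*factorial(n) + 13*n**3*factorial(n) + 27*n**2*factorial(n) + 20*n*factorial(n) + 4*factorial(n))/(2*2**n).

S(n) = \frac{2^{- n} \left(6 \cdot 2^{n} + 2 n^{4} n! + 13 n^{3} n! + 27 n^{2} n! + 20 n n! + 4 n!\right)}{2}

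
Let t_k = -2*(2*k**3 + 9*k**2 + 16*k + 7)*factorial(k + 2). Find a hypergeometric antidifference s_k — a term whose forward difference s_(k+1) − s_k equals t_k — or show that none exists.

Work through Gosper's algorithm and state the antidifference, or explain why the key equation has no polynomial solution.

Ratio r(k) = (2*k**4 + 21*k**3 + 85*k**2 + 154*k + 102)/(2*k**3 + 9*k**2 + 16*k + 7).
Normal form (A,B,C) = (k + 3, 1, k**3 + 9*k**2/2 + 8*k + 7/2).
Set up (k + 3)·f(k+1) − (1)·f(k) − (k**3 + 9*k**2/2 + 8*k + 7/2) = 0.
deg f ≤ 2 (via 1,0,3).
A polynomial solution: f(k) = (k + 1)*(2*k - 1)/2.
Certificate R = B(k−1)f/C = (k + 1)*(2*k - 1)/(2*k**3 + 9*k**2 + 16*k + 7) gives s_k = -2*(k + 1)*(2*k - 1)*factorial(k + 2).
Δs = -2*(2*k**3 + 9*k**2 + 16*k + 7)*factorial(k + 2), as required.

s_k = -2*(k + 1)*(2*k - 1)*factorial(k + 2)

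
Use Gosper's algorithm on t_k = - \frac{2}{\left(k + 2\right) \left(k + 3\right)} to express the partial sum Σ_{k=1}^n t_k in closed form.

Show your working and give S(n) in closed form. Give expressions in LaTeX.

t_(k+1)/t_k = (k + 2)/(k + 4).
Take A(k)=k + 2, B(k)=k + 4, C(k)=1.
Need (k + 2)·f(k+1) − (k + 3)·f(k) = 1.
Bound: deg f ≤ 1.
A polynomial solution: f(k) = k/2.
Then R = B(k−1)f/C = k*(k + 3)/2, so s_k = R(k)·t_k = -k/(k + 2).
Verify: -2/(k**2 + 5*k + 6) matches t_k.
Σ_(k=1)^n t_k = s_(n+1) − s_(1) = ((-n - 1)/(n + 3)) − (-1/3), i.e. -2*n/(3*n + 9).

S(n) = - \frac{2 n}{3 n + 9}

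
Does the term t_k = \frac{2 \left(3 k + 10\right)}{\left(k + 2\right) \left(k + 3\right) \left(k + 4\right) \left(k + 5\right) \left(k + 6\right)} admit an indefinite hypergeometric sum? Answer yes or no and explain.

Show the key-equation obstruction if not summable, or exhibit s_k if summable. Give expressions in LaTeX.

Yes. s_k = \frac{k \left(k^{2} + 11 k + 38\right)}{20 \left(k^{3} + 11 k^{2} + 38 k + 40\right)}.

t_(k+1)/t_k = (k + 2)*(3*k + 13)/((k + 7)*(3*k + 10)).
Gosper form: A/B · C(k+1)/C(k) with A=k + 2, B=k + 7, C=k + 10/3.
Need (k + 2)·f(k+1) − (k + 6)·f(k) = k + 10/3.
From deg A=1, deg B=1, deg C=1: d=4.
Solving with deg f ≤ 4: f(k) = k*(k + 3)*(k**2 + 11*k + 38)/120.
Get s_k = R·t_k = k*(k**2 + 11*k + 38)/(20*(k**3 + 11*k**2 + 38*k + 40)) with R(k) = B(k−1)f(k)/C(k) = k*(k + 3)*(k + 6)*(k**2 + 11*k + 38)/(40*(3*k + 10)).
s_(k+1) − s_k = 2*(3*k + 10)/(k**5 + 20*k**4 + 155*k**3 + 580*k**2 + 1044*k + 720) = t_k.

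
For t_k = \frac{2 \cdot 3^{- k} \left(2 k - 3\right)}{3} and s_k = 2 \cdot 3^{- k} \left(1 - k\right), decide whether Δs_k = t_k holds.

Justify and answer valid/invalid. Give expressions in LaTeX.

valid; difference matches t_k

s_(k+1) = -2*k/(3*3**k)
s_(k+1) − s_k = 2*(2*k - 3)/(3*3**k)
(s_(k+1) − s_k) − t_k = 0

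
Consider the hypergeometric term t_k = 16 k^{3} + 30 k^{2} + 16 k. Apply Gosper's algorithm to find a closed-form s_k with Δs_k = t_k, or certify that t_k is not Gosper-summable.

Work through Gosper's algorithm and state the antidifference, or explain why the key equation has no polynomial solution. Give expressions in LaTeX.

The ratio is (8*k**3 + 39*k**2 + 62*k + 31)/(k*(8*k**2 + 15*k + 8)).
A = 1, B = 1, C = k**3 + 15*k**2/8 + k.
Set up (1)·f(k+1) − (1)·f(k) − (k**3 + 15*k**2/8 + k) = 0.
Degrees (0,0,3) ⇒ d ≤ 4.
Match coefficients ⇒ f(k) = k*(k - 1)*(4*k**2 + 6*k + 3)/16.
So s_k = (B(k−1)f/C)·t_k = ((k - 1)*(4*k**2 + 6*k + 3)/(2*(8*k**2 + 15*k + 8)))·t_k = k*(4*k**3 + 2*k**2 - 3*k - 3).
Δs = 2*k*(8*k**2 + 15*k + 8), as required.

s_k = k \left(4 k^{3} + 2 k^{2} - 3 k - 3\right)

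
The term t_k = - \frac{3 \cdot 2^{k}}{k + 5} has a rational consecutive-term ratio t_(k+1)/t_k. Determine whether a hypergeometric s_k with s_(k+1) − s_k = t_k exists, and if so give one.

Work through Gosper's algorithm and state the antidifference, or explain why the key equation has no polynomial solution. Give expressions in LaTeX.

r(k) = 2*(k + 5)/(k + 6) after simplifying.
So A=2*k + 10 and B=k + 6, with C=1.
Need (2*k + 10)·f(k+1) − (k + 5)·f(k) = 1.
deg f ≤ -1 (via 1,1,0).
deg f ≤ -1 is impossible — no certificate.

none — t_k is not Gosper-summable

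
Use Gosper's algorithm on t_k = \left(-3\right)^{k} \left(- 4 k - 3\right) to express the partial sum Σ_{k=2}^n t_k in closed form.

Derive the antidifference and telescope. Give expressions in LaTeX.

r(k) = 3*(-4*k - 7)/(4*k + 3) after simplifying.
Take A(k)=-3, B(k)=1, C(k)=k + 3/4.
Key eq: (-3)·f(k+1) = (1)·f(k) + (k + 3/4).
Degrees (0,0,1) ⇒ d ≤ 1.
Match coefficients ⇒ f(k) = -k/4.
R(k) = B(k−1)·f(k)/C(k) = -k/(4*k + 3); s_k = R·t_k = (-3)**k*k.
s_(k+1) − s_k = (-3)**k*(-4*k - 3) = t_k.
Telescope: S(n) = s_(n+1) − s_(2) = (-3)**(n + 1)*(n + 1) − (18) = -3*(-3)**n*n - 3*(-3)**n - 18.

S(n) = - 3 \left(-3\right)^{n} n - 3 \left(-3\right)^{n} - 18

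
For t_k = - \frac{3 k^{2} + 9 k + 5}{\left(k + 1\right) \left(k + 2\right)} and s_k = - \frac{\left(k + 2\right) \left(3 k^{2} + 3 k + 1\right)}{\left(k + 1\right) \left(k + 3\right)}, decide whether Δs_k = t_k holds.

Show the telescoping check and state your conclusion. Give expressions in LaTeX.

s_(k+1) = -(k + 3)*(3*k + 3*(k + 1)**2 + 4)/((k + 2)*(k + 4))
s_(k+1) − s_k = (-3*k**4 - 30*k**3 - 95*k**2 - 118*k - 47)/(k**4 + 10*k**3 + 35*k**2 + 50*k + 24)
(s_(k+1) − s_k) − t_k = (9*k**2 + 25*k + 13)/(k**4 + 10*k**3 + 35*k**2 + 50*k + 24)

Invalid: residual \frac{9 k^{2} + 25 k + 13}{k^{4} + 10 k^{3} + 35 k^{2} + 50 k + 24} ≠ 0.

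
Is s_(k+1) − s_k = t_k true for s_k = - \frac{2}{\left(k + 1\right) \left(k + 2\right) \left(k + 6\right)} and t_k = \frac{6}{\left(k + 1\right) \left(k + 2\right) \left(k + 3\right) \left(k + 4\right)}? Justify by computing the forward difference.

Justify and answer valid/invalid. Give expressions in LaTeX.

s_(k+1) = -2/((k + 2)*(k + 3)*(k + 7))
s_(k+1) − s_k = 6*(k + 5)/(k**5 + 19*k**4 + 131*k**3 + 401*k**2 + 540*k + 252)
(s_(k+1) − s_k) − t_k = 12*(-2*k - 11)/(k**6 + 23*k**5 + 207*k**4 + 925*k**3 + 2144*k**2 + 2412*k + 1008)

Invalid: residual \frac{12 \left(- 2 k - 11\right)}{k^{6} + 23 k^{5} + 207 k^{4} + 925 k^{3} + 2144 k^{2} + 2412 k + 1008} ≠ 0.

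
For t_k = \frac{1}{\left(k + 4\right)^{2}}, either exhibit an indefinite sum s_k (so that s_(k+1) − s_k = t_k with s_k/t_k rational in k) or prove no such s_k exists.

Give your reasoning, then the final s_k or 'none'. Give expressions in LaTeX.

no hypergeometric antidifference exists

Step 1: r(k) = (k + 4)**2/(k + 5)**2.
So A=k**2 + 8*k + 16 and B=k**2 + 10*k + 25, with C=1.
f must satisfy (k**2 + 8*k + 16)·f(k+1) − (k**2 + 8*k + 16)·f(k) = 1.
From deg A=2, deg B=2, deg C=0: d=0.
Generic f = c0 gives residual -1; -1 = 0 cannot hold, so t_k is not Gosper-summable.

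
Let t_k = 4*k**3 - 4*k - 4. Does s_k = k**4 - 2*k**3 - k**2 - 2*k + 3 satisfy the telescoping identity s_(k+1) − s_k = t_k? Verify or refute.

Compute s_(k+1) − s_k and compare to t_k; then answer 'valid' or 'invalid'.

valid; difference matches t_k

s_(k+1) = k**4 + 2*k**3 - k**2 - 6*k - 1
s_(k+1) − s_k = 4*k**3 - 4*k - 4
(s_(k+1) − s_k) − t_k = 0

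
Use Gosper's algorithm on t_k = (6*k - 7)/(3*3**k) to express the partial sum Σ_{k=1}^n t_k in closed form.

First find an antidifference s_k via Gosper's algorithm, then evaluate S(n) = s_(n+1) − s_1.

S(n) = 3**(-n - 1)*(3**n - 3*n - 1)

The ratio is (6*k - 1)/(3*(6*k - 7)).
So A=1/3 and B=1, with C=k - 7/6.
Solve (1/3)·f(k+1) − (1)·f(k) = k - 7/6.
deg f ≤ 1 (via 0,0,1).
Solve for f: f(k) = -(3*k - 2)/2 (degree 1 ≤ 1).
So s_k = (B(k−1)f/C)·t_k = (-3*(3*k - 2)/(6*k - 7))·t_k = (2 - 3*k)/3**k.
s_(k+1) − s_k = (6*k - 7)/(3*3**k) = t_k.
s_(n+1) = 3**(-n - 1)*(-3*n - 1) and s_(1) = -1/3, so S(n) = 3**(-n - 1)*(3**n - 3*n - 1).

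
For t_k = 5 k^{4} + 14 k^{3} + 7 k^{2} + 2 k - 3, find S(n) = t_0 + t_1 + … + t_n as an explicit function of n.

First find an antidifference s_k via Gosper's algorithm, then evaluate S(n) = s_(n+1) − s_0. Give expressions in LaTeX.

Ratio r(k) = (5*k**4 + 34*k**3 + 79*k**2 + 78*k + 25)/(5*k**4 + 14*k**3 + 7*k**2 + 2*k - 3).
Normal form (A,B,C) = (1, 1, k**4 + 14*k**3/5 + 7*k**2/5 + 2*k/5 - 3/5).
Need (1)·f(k+1) − (1)·f(k) = k**4 + 14*k**3/5 + 7*k**2/5 + 2*k/5 - 3/5.
From deg A=0, deg B=0, deg C=4: d=5.
Match coefficients ⇒ f(k) = k*(k**4 + k**3 - 3*k**2 + k - 3)/5.
So s_k = (B(k−1)f/C)·t_k = (k*(k**4 + k**3 - 3*k**2 + k - 3)/(5*k**4 + 14*k**3 + 7*k**2 + 2*k - 3))·t_k = k*(k**4 + k**3 - 3*k**2 + k - 3).
s_(k+1) − s_k = 5*k**4 + 14*k**3 + 7*k**2 + 2*k - 3 = t_k.
Telescope: S(n) = s_(n+1) − s_(0) = n**5 + 6*n**4 + 11*n**3 + 8*n**2 - n - 3 − (0) = n**5 + 6*n**4 + 11*n**3 + 8*n**2 - n - 3.

S(n) = n^{5} + 6 n^{4} + 11 n^{3} + 8 n^{2} - n - 3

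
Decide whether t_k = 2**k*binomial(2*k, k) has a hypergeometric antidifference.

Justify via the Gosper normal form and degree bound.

t_(k+1)/t_k = 4*(2*k + 1)/(k + 1).
So A=8*k + 4 and B=k + 1, with C=1.
Set up (8*k + 4)·f(k+1) − (k)·f(k) − (1) = 0.
d = -1 from the (1,1,0) case.
Bound -1 < 0, so the key equation has no polynomial solution.

No — t_k has no hypergeometric antidifference.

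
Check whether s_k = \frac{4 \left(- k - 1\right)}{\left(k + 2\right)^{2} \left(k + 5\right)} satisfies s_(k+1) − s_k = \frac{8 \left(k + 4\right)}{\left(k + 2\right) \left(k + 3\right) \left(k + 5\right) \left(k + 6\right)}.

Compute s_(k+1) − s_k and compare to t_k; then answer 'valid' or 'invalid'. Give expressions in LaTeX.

s_(k+1) = 4*(-k - 2)/((k + 3)**2*(k + 6))
s_(k+1) − s_k = 4*(2*k**3 + 15*k**2 + 31*k + 14)/(k**6 + 21*k**5 + 177*k**4 + 767*k**3 + 1806*k**2 + 2196*k + 1080)
(s_(k+1) − s_k) − t_k = 4*(-3*k**2 - 21*k - 34)/(k**6 + 21*k**5 + 177*k**4 + 767*k**3 + 1806*k**2 + 2196*k + 1080)

Invalid: residual \frac{4 \left(- 3 k^{2} - 21 k - 34\right)}{k^{6} + 21 k^{5} + 177 k^{4} + 767 k^{3} + 1806 k^{2} + 2196 k + 1080} ≠ 0.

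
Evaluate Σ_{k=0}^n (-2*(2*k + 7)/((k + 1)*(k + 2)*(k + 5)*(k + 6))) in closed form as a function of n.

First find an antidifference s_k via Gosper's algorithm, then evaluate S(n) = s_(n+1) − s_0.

Compute t_(k+1)/t_k: get (k + 1)*(k + 5)*(2*k + 9)/((k + 3)*(k + 7)*(2*k + 7)).
So A=k + 1 and B=k + 7, with C=k**3 + 21*k**2/2 + 73*k/2 + 42.
Need (k + 1)·f(k+1) − (k + 6)·f(k) = k**3 + 21*k**2/2 + 73*k/2 + 42.
From deg A=1, deg B=1, deg C=3: d=5.
A polynomial solution: f(k) = k*(k + 2)*(k + 3)*(k + 4)*(k + 6)/10.
R(k) = B(k−1)·f(k)/C(k) = k*(k + 2)*(k + 6)**2/(5*(2*k + 7)); s_k = R·t_k = 2*k*(-k - 6)/(5*(k**2 + 6*k + 5)).
s_(k+1) − s_k = 2*(-2*k - 7)/(k**4 + 14*k**3 + 65*k**2 + 112*k + 60) = t_k.
Σ_(k=0)^n t_k = s_(n+1) − s_(0) = (2*(-n**2 - 8*n - 7)/(5*(n**2 + 8*n + 12))) − (0), i.e. 2*(-n**2 - 8*n - 7)/(5*(n**2 + 8*n + 12)).

S(n) = 2*(-n**2 - 8*n - 7)/(5*(n**2 + 8*n + 12))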